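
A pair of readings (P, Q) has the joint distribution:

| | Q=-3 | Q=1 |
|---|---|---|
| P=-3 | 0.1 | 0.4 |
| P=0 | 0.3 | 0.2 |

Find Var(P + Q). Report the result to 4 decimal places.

E[P] = -1.5,  E[Q] = -0.6,  E[PQ] = -0.3
Var(P) = 4.5 − (-1.5)² = 2.25;  Var(Q) = 4.2 − (-0.6)² = 3.84
cov(P,Q) = -0.3 − (-1.5)(-0.6) = -1.2
Var(P + Q) = (1)²·2.25 + (1)²·3.84 + 2·(1)·(1)·-1.2 = 3.69

3.6900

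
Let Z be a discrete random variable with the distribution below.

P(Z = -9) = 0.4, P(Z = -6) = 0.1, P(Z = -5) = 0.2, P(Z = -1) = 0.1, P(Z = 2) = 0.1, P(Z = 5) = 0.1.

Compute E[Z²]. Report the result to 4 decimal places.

44.0000

E[Z²] = (-9)²(0.4) + (-6)²(0.1) + (-5)²(0.2) + (-1)²(0.1) + (2)²(0.1) + (5)²(0.1) = 44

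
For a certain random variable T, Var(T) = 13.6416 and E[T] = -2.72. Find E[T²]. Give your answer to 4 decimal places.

E[T²] = Var(T) + (E[T])² = 13.6416 + (-2.72)² = 21.04

21.0400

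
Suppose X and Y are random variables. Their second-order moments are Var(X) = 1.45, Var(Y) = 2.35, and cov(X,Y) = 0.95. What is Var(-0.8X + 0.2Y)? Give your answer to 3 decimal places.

Var(-0.8X + 0.2Y) = (-0.8)²·Var(X) + (0.2)²·Var(Y) + 2·(-0.8)·(0.2)·cov(X,Y)
= 0.64·1.45 + 0.04·2.35 + -0.32·0.95 = 0.718

0.718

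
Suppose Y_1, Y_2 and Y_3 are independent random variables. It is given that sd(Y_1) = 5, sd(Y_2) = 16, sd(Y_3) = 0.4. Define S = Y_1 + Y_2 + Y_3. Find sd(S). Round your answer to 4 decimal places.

16.7678

Var(Y_1) = 25, Var(Y_2) = 256, Var(Y_3) = 0.16
By independence, Var(S) = (1)²Var(Y_1) + (1)²Var(Y_2) + (1)²Var(Y_3)
= (1)²·25 + (1)²·256 + (1)²·0.16 = 281.16
sd(S) = √281.16 ≈ 16.7678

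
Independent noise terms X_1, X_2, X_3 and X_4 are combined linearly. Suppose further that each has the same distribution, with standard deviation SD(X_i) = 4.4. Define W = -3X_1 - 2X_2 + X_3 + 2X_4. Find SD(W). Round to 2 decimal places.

V(X_i) = (4.4)² = 19.36
By independence, V(W) = (-3)²V(X_1) + (-2)²V(X_2) + (1)²V(X_3) + (2)²V(X_4)
= (-3)²·19.36 + (-2)²·19.36 + (1)²·19.36 + (2)²·19.36 = 348.48
SD(W) = √348.48 ≈ 18.67

18.67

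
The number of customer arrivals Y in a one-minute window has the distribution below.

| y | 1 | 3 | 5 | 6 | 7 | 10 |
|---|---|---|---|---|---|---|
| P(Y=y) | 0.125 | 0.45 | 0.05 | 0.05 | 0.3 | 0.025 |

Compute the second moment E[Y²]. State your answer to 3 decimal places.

24.425

E[Y²] = (1)²(0.125) + (3)²(0.45) + (5)²(0.05) + (6)²(0.05) + (7)²(0.3) + (10)²(0.025) = 24.425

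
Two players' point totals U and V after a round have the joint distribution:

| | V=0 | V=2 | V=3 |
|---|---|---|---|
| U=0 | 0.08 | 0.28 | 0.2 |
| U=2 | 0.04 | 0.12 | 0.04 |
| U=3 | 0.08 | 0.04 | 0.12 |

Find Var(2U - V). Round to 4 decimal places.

8.6016

E[U] = 1.12,  E[V] = 1.96,  E[UV] = 2.04
Var(U) = 2.96 − (1.12)² = 1.7056;  Var(V) = 5 − (1.96)² = 1.1584
cov(U,V) = 2.04 − (1.12)(1.96) = -0.1552
Var(2U - V) = (2)²·1.7056 + (-1)²·1.1584 + 2·(2)·(-1)·-0.1552 = 8.6016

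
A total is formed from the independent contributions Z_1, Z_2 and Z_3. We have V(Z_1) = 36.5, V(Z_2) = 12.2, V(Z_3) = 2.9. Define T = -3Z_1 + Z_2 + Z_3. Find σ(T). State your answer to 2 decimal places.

18.54

By independence, V(T) = (-3)²V(Z_1) + (1)²V(Z_2) + (1)²V(Z_3)
= (-3)²·36.5 + (1)²·12.2 + (1)²·2.9 = 343.6
σ(T) = √343.6 ≈ 18.54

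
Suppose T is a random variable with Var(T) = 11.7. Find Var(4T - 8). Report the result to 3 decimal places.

Var(4T - 8) = (4)²·Var(T) = 16·11.7 = 187.2

187.200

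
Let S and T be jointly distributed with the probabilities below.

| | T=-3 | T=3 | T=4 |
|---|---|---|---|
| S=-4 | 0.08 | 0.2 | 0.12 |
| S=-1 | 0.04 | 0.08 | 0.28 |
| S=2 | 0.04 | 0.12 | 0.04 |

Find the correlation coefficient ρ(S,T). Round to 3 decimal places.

E[S] = -1.6,  E[T] = 2.48
E[ST] = -3.8
Cov(S,T) = E[ST] − E[S]E[T] = -3.8 − (-1.6)(2.48) = 0.168
V(S) = 5.04,  V(T) = 5.9296
ρ = 0.168 / √(5.04·5.9296) ≈ 0.031

0.031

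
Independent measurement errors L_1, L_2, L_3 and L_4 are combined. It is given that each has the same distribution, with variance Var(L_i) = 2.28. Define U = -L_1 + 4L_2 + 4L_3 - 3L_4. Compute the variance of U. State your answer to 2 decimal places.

By independence, Var(U) = (-1)²Var(L_1) + (4)²Var(L_2) + (4)²Var(L_3) + (-3)²Var(L_4)
= (-1)²·2.28 + (4)²·2.28 + (4)²·2.28 + (-3)²·2.28 = 95.76

95.76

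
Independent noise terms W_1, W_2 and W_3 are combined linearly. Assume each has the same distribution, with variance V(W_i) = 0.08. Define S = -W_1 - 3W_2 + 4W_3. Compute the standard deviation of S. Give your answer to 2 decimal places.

1.44

By independence, V(S) = (-1)²V(W_1) + (-3)²V(W_2) + (4)²V(W_3)
= (-1)²·0.08 + (-3)²·0.08 + (4)²·0.08 = 2.08
SD(S) = √2.08 ≈ 1.44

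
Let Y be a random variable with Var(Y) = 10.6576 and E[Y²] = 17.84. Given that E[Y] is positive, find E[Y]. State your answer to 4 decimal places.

(E[Y])² = E[Y²] − Var(Y) = 17.84 − 10.6576 = 7.1824
E[Y] = √7.1824 = 2.68

2.6800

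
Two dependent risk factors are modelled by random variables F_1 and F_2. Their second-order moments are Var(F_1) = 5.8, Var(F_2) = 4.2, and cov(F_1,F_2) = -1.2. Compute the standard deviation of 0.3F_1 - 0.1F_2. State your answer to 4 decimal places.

0.7975

Var(0.3F_1 - 0.1F_2) = (0.3)²·Var(F_1) + (-0.1)²·Var(F_2) + 2·(0.3)·(-0.1)·cov(F_1,F_2)
= 0.09·5.8 + 0.01·4.2 + -0.06·-1.2 = 0.636
σ(0.3F_1 - 0.1F_2) = √0.636 ≈ 0.7975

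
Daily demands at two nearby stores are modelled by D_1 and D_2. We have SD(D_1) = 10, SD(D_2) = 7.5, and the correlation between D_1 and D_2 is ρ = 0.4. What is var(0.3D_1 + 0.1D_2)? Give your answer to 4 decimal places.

11.3625

var(D_1) = (10)² = 100;  var(D_2) = (7.5)² = 56.25
Cov(D_1,D_2) = ρ·SD(D_1)·SD(D_2) = 0.4·10·7.5 = 30
var(0.3D_1 + 0.1D_2) = (0.3)²·var(D_1) + (0.1)²·var(D_2) + 2·(0.3)·(0.1)·Cov(D_1,D_2)
= 0.09·100 + 0.01·56.25 + 0.06·30 = 11.3625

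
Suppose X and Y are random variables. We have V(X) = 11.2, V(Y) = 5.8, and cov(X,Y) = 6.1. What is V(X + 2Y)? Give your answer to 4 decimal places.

V(X + 2Y) = (1)²·V(X) + (2)²·V(Y) + 2·(1)·(2)·cov(X,Y)
= 1·11.2 + 4·5.8 + 4·6.1 = 58.8

58.8000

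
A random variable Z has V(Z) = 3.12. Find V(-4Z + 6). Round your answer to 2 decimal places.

49.92

V(-4Z + 6) = (-4)²·V(Z) = 16·3.12 = 49.92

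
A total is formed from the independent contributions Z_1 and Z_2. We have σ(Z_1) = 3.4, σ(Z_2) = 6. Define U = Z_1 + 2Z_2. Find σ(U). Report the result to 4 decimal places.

12.4724

Var(Z_1) = 11.56, Var(Z_2) = 36
By independence, Var(U) = (1)²Var(Z_1) + (2)²Var(Z_2)
= (1)²·11.56 + (2)²·36 = 155.56
σ(U) = √155.56 ≈ 12.4724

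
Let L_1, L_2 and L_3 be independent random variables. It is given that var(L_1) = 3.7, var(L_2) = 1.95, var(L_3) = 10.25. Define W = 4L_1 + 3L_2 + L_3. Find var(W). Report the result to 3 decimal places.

87.000

By independence, var(W) = (4)²var(L_1) + (3)²var(L_2) + (1)²var(L_3)
= (4)²·3.7 + (3)²·1.95 + (1)²·10.25 = 87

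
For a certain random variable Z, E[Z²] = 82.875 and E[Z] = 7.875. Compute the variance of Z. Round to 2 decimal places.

V(Z) = 82.875 − (7.875)² = 20.859375

20.86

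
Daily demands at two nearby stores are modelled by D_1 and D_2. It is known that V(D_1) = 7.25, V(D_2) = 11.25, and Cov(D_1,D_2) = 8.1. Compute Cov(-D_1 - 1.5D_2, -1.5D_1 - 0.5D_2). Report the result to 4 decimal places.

Cov(-D_1 - 1.5D_2, -1.5D_1 - 0.5D_2) = (-1)(-1.5)V(D_1) + (-1.5)(-0.5)V(D_2) + [(-1)(-0.5) + (-1.5)(-1.5)]Cov(D_1,D_2)
= 1.5·7.25 + 0.75·11.25 + 2.75·8.1 = 41.5875

41.5875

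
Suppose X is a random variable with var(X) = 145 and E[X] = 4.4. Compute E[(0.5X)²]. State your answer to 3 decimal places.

41.090

E[0.5X] = 0.5·4.4 = 2.2
var(0.5X) = (0.5)²·145 = 36.25
E[(0.5X)²] = var((0.5X)) + (E[(0.5X)])² = 36.25 + (2.2)² = 41.09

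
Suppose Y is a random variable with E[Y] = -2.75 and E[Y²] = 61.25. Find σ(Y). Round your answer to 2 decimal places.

7.33

Var(Y) = 61.25 − (-2.75)² = 53.6875
σ(Y) = √53.6875 ≈ 7.33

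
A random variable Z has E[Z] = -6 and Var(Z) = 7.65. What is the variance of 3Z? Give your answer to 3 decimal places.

Var(3Z) = (3)²·Var(Z) = 9·7.65 = 68.85

68.850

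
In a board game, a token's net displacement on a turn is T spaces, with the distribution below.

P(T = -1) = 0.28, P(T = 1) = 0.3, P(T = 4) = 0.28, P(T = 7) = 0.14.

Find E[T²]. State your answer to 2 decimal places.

E[T²] = (-1)²(0.28) + (1)²(0.3) + (4)²(0.28) + (7)²(0.14) = 11.92

11.92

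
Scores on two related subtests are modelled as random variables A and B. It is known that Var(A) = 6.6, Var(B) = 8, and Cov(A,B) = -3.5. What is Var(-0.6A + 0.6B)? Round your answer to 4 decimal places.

7.7760

Var(-0.6A + 0.6B) = (-0.6)²·Var(A) + (0.6)²·Var(B) + 2·(-0.6)·(0.6)·Cov(A,B)
= 0.36·6.6 + 0.36·8 + -0.72·-3.5 = 7.776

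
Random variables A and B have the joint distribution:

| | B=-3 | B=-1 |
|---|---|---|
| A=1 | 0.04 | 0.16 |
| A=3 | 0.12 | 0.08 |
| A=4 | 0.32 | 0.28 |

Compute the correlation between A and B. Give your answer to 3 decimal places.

-0.247

E[A] = 3.2,  E[B] = -1.96
E[AB] = -6.56
cov(A,B) = E[AB] − E[A]E[B] = -6.56 − (3.2)(-1.96) = -0.288
V(A) = 1.36,  V(B) = 0.9984
ρ = -0.288 / √(1.36·0.9984) ≈ -0.247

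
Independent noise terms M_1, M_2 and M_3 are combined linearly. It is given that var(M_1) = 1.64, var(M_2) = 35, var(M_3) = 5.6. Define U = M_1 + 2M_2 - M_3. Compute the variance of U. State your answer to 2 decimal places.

147.24

By independence, var(U) = (1)²var(M_1) + (2)²var(M_2) + (-1)²var(M_3)
= (1)²·1.64 + (2)²·35 + (-1)²·5.6 = 147.24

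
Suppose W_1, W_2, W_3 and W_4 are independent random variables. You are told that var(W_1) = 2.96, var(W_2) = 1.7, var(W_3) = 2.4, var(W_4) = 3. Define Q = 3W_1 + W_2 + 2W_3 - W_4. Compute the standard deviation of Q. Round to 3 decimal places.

By independence, var(Q) = (3)²var(W_1) + (1)²var(W_2) + (2)²var(W_3) + (-1)²var(W_4)
= (3)²·2.96 + (1)²·1.7 + (2)²·2.4 + (-1)²·3 = 40.94
sd(Q) = √40.94 ≈ 6.398

6.398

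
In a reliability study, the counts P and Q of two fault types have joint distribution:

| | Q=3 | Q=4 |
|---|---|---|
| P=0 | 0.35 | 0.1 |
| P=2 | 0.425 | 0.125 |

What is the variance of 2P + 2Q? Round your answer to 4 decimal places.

E[P] = 1.1,  E[Q] = 3.225,  E[PQ] = 3.55
var(P) = 2.2 − (1.1)² = 0.99;  var(Q) = 10.575 − (3.225)² = 0.174375
cov(P,Q) = 3.55 − (1.1)(3.225) = 0.0025
var(2P + 2Q) = (2)²·0.99 + (2)²·0.174375 + 2·(2)·(2)·0.0025 = 4.6775

4.6775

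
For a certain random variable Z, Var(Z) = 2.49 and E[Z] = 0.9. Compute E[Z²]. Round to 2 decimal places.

E[Z²] = Var(Z) + (E[Z])² = 2.49 + (0.9)² = 3.3

3.30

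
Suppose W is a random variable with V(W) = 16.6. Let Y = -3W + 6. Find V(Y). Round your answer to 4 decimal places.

V(-3W + 6) = (-3)²·V(W) = 9·16.6 = 149.4

149.4000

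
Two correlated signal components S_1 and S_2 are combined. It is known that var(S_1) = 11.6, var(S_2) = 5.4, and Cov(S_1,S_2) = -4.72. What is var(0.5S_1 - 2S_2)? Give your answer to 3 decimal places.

var(0.5S_1 - 2S_2) = (0.5)²·var(S_1) + (-2)²·var(S_2) + 2·(0.5)·(-2)·Cov(S_1,S_2)
= 0.25·11.6 + 4·5.4 + -2·-4.72 = 33.94

33.940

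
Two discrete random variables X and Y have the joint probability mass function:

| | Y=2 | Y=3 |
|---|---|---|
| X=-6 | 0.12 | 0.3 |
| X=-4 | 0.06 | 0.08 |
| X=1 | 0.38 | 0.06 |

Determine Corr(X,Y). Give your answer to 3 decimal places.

-0.550

E[X] = -2.64,  E[Y] = 2.44
E[XY] = -7.34
cov(X,Y) = E[XY] − E[X]E[Y] = -7.34 − (-2.64)(2.44) = -0.8984
var(X) = 10.8304,  var(Y) = 0.2464
ρ = -0.8984 / √(10.8304·0.2464) ≈ -0.550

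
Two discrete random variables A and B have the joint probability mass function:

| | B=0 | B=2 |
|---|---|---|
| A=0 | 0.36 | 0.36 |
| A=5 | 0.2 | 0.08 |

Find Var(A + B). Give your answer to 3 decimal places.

5.162

E[A] = 1.4,  E[B] = 0.88,  E[AB] = 0.8
Var(A) = 7 − (1.4)² = 5.04;  Var(B) = 1.76 − (0.88)² = 0.9856
Cov(A,B) = 0.8 − (1.4)(0.88) = -0.432
Var(A + B) = (1)²·5.04 + (1)²·0.9856 + 2·(1)·(1)·-0.432 = 5.1616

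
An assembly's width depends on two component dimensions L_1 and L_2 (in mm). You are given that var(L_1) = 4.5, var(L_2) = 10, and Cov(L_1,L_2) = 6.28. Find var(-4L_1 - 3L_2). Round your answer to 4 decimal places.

var(-4L_1 - 3L_2) = (-4)²·var(L_1) + (-3)²·var(L_2) + 2·(-4)·(-3)·Cov(L_1,L_2)
= 16·4.5 + 9·10 + 24·6.28 = 312.72

312.7200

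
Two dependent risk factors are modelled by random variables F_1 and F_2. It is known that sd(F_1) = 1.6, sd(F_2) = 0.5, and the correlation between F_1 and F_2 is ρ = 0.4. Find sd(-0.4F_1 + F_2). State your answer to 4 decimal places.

Var(F_1) = (1.6)² = 2.56;  Var(F_2) = (0.5)² = 0.25
Cov(F_1,F_2) = ρ·sd(F_1)·sd(F_2) = 0.4·1.6·0.5 = 0.32
Var(-0.4F_1 + F_2) = (-0.4)²·Var(F_1) + (1)²·Var(F_2) + 2·(-0.4)·(1)·Cov(F_1,F_2)
= 0.16·2.56 + 1·0.25 + -0.8·0.32 = 0.4036
sd(-0.4F_1 + F_2) = √0.4036 ≈ 0.6353

0.6353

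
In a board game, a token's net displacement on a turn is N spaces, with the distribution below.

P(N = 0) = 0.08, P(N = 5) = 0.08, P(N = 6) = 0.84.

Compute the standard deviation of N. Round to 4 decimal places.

1.6268

E[N] = (0)(0.08) + (5)(0.08) + (6)(0.84) = 5.44
E[N²] = (0)²(0.08) + (5)²(0.08) + (6)²(0.84) = 32.24
Var(N) = E[N²] − (E[N])² = 32.24 − (5.44)² = 2.6464
sd(N) = √2.6464 ≈ 1.6268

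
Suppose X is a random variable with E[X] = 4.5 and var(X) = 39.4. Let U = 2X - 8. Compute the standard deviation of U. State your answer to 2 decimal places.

12.55

var(2X - 8) = (2)²·39.4 = 157.6
SD(U) = √157.6 ≈ 12.55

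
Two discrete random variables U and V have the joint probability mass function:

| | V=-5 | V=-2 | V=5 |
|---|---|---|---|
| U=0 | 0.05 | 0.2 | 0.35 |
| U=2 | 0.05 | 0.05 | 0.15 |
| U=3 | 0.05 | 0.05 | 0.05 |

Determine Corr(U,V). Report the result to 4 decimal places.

E[U] = 0.95,  E[V] = 1.4
E[UV] = 0.5
Cov(U,V) = E[UV] − E[U]E[V] = 0.5 − (0.95)(1.4) = -0.83
var(U) = 1.4475,  var(V) = 16.74
ρ = -0.83 / √(1.4475·16.74) ≈ -0.1686

-0.1686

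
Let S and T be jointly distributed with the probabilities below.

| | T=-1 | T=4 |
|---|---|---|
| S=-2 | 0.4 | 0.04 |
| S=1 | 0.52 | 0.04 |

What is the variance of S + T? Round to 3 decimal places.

3.914

E[S] = -0.32,  E[T] = -0.6,  E[ST] = 0.12
Var(S) = 2.32 − (-0.32)² = 2.2176;  Var(T) = 2.2 − (-0.6)² = 1.84
Cov(S,T) = 0.12 − (-0.32)(-0.6) = -0.072
Var(S + T) = (1)²·2.2176 + (1)²·1.84 + 2·(1)·(1)·-0.072 = 3.9136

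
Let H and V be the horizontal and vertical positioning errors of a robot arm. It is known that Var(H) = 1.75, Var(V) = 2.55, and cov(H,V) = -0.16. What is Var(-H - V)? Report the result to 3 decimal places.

3.980

Var(-H - V) = (-1)²·Var(H) + (-1)²·Var(V) + 2·(-1)·(-1)·cov(H,V)
= 1·1.75 + 1·2.55 + 2·-0.16 = 3.98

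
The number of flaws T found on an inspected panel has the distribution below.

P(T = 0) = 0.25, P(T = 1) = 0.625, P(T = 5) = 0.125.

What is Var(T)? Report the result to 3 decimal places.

2.188

E[T] = (0)(0.25) + (1)(0.625) + (5)(0.125) = 1.25
E[T²] = (0)²(0.25) + (1)²(0.625) + (5)²(0.125) = 3.75
Var(T) = E[T²] − (E[T])² = 3.75 − (1.25)² = 2.1875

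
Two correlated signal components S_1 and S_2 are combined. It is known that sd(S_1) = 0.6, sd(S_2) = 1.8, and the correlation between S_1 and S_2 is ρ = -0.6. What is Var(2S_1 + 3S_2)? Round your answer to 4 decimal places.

Var(S_1) = (0.6)² = 0.36;  Var(S_2) = (1.8)² = 3.24
Cov(S_1,S_2) = ρ·sd(S_1)·sd(S_2) = -0.6·0.6·1.8 = -0.648
Var(2S_1 + 3S_2) = (2)²·Var(S_1) + (3)²·Var(S_2) + 2·(2)·(3)·Cov(S_1,S_2)
= 4·0.36 + 9·3.24 + 12·-0.648 = 22.824

22.8240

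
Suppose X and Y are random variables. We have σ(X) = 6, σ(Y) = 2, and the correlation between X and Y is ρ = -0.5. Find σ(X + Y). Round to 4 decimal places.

var(X) = (6)² = 36;  var(Y) = (2)² = 4
cov(X,Y) = ρ·σ(X)·σ(Y) = -0.5·6·2 = -6
var(X + Y) = (1)²·var(X) + (1)²·var(Y) + 2·(1)·(1)·cov(X,Y)
= 1·36 + 1·4 + 2·-6 = 28
σ(X + Y) = √28 ≈ 5.2915

5.2915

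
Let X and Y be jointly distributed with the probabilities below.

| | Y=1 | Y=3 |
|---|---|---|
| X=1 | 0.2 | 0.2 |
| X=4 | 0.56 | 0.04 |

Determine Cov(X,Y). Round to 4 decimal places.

E[X] = 2.8,  E[Y] = 1.48
E[XY] = 3.52
Cov(X,Y) = E[XY] − E[X]E[Y] = 3.52 − (2.8)(1.48) = -0.624

-0.6240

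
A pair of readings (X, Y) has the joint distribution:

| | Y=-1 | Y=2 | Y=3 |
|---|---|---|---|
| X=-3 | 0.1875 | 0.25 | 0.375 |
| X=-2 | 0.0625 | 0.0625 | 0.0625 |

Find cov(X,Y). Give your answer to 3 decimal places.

-0.066

E[X] = -2.8125,  E[Y] = 1.6875
E[XY] = -4.8125
cov(X,Y) = E[XY] − E[X]E[Y] = -4.8125 − (-2.8125)(1.6875) = -0.06640625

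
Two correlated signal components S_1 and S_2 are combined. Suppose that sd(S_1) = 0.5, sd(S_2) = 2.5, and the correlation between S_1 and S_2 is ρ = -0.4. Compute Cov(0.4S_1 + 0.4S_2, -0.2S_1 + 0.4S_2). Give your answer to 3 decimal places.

var(S_1) = (0.5)² = 0.25;  var(S_2) = (2.5)² = 6.25
Cov(S_1,S_2) = ρ·sd(S_1)·sd(S_2) = -0.4·0.5·2.5 = -0.5
Cov(0.4S_1 + 0.4S_2, -0.2S_1 + 0.4S_2) = (0.4)(-0.2)var(S_1) + (0.4)(0.4)var(S_2) + [(0.4)(0.4) + (0.4)(-0.2)]Cov(S_1,S_2)
= -0.08·0.25 + 0.16·6.25 + 0.08·-0.5 = 0.94

0.940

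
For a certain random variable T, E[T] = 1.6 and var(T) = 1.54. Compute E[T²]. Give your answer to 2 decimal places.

E[T²] = var(T) + (E[T])² = 1.54 + (1.6)² = 4.1

4.10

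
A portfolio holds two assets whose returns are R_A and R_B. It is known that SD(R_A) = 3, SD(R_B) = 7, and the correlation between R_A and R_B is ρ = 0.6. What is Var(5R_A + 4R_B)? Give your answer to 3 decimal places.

1513.000

Var(R_A) = (3)² = 9;  Var(R_B) = (7)² = 49
Cov(R_A,R_B) = ρ·SD(R_A)·SD(R_B) = 0.6·3·7 = 12.6
Var(5R_A + 4R_B) = (5)²·Var(R_A) + (4)²·Var(R_B) + 2·(5)·(4)·Cov(R_A,R_B)
= 25·9 + 16·49 + 40·12.6 = 1513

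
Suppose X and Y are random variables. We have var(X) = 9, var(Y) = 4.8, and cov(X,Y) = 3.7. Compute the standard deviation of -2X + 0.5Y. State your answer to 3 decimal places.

var(-2X + 0.5Y) = (-2)²·var(X) + (0.5)²·var(Y) + 2·(-2)·(0.5)·cov(X,Y)
= 4·9 + 0.25·4.8 + -2·3.7 = 29.8
σ(-2X + 0.5Y) = √29.8 ≈ 5.459

5.459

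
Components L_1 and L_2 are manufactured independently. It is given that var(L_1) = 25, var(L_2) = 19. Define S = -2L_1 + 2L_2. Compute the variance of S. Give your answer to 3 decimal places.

176.000

By independence, var(S) = (-2)²var(L_1) + (2)²var(L_2)
= (-2)²·25 + (2)²·19 = 176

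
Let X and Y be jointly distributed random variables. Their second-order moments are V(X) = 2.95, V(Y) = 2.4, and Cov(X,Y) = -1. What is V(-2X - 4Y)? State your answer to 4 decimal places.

34.2000

V(-2X - 4Y) = (-2)²·V(X) + (-4)²·V(Y) + 2·(-2)·(-4)·Cov(X,Y)
= 4·2.95 + 16·2.4 + 16·-1 = 34.2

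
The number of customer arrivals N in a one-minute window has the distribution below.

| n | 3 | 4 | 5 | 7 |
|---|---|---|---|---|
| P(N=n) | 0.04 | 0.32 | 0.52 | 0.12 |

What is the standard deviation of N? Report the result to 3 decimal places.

0.967

E[N] = (3)(0.04) + (4)(0.32) + (5)(0.52) + (7)(0.12) = 4.84
E[N²] = (3)²(0.04) + (4)²(0.32) + (5)²(0.52) + (7)²(0.12) = 24.36
V(N) = E[N²] − (E[N])² = 24.36 − (4.84)² = 0.9344
SD(N) = √0.9344 ≈ 0.967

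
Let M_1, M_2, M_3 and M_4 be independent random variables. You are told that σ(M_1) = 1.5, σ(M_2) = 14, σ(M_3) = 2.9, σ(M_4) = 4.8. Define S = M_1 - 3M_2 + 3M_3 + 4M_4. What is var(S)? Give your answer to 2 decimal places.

var(M_1) = 2.25, var(M_2) = 196, var(M_3) = 8.41, var(M_4) = 23.04
By independence, var(S) = (1)²var(M_1) + (-3)²var(M_2) + (3)²var(M_3) + (4)²var(M_4)
= (1)²·2.25 + (-3)²·196 + (3)²·8.41 + (4)²·23.04 = 2210.58

2210.58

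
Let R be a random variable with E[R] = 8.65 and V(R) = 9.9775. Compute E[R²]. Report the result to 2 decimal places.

E[R²] = V(R) + (E[R])² = 9.9775 + (8.65)² = 84.8

84.80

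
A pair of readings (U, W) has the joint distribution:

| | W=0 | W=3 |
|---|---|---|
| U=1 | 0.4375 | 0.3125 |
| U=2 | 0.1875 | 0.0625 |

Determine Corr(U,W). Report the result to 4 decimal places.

E[U] = 1.25,  E[W] = 1.125
E[UW] = 1.3125
Cov(U,W) = E[UW] − E[U]E[W] = 1.3125 − (1.25)(1.125) = -0.09375
Var(U) = 0.1875,  Var(W) = 2.109375
ρ = -0.09375 / √(0.1875·2.109375) ≈ -0.1491

-0.1491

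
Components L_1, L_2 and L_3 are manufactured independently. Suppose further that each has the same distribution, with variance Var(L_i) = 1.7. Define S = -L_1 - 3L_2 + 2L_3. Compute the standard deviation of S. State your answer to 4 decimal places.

By independence, Var(S) = (-1)²Var(L_1) + (-3)²Var(L_2) + (2)²Var(L_3)
= (-1)²·1.7 + (-3)²·1.7 + (2)²·1.7 = 23.8
SD(S) = √23.8 ≈ 4.8785

4.8785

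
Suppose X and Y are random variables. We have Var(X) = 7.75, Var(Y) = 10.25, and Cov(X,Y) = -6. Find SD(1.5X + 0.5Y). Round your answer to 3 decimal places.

Var(1.5X + 0.5Y) = (1.5)²·Var(X) + (0.5)²·Var(Y) + 2·(1.5)·(0.5)·Cov(X,Y)
= 2.25·7.75 + 0.25·10.25 + 1.5·-6 = 11
SD(1.5X + 0.5Y) = √11 ≈ 3.317

3.317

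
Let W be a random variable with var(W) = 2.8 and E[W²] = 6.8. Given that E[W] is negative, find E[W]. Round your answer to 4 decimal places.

(E[W])² = E[W²] − var(W) = 6.8 − 2.8 = 4
E[W] = −√4 = -2

-2.0000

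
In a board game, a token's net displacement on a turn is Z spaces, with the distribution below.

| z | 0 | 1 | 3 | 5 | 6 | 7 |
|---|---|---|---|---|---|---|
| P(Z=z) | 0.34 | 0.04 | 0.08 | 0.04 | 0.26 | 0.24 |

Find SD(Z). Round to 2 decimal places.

E[Z] = (0)(0.34) + (1)(0.04) + (3)(0.08) + (5)(0.04) + (6)(0.26) + (7)(0.24) = 3.72
E[Z²] = (0)²(0.34) + (1)²(0.04) + (3)²(0.08) + (5)²(0.04) + (6)²(0.26) + (7)²(0.24) = 22.88
var(Z) = E[Z²] − (E[Z])² = 22.88 − (3.72)² = 9.0416
SD(Z) = √9.0416 ≈ 3.01

3.01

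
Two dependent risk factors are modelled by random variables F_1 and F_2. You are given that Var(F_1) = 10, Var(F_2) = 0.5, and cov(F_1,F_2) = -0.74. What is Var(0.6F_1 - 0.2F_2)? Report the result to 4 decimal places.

3.7976

Var(0.6F_1 - 0.2F_2) = (0.6)²·Var(F_1) + (-0.2)²·Var(F_2) + 2·(0.6)·(-0.2)·cov(F_1,F_2)
= 0.36·10 + 0.04·0.5 + -0.24·-0.74 = 3.7976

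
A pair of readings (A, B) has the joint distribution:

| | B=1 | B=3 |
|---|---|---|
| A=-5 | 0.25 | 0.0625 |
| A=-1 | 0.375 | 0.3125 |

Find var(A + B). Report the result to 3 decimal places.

5.250

E[A] = -2.25,  E[B] = 1.75,  E[AB] = -3.5
var(A) = 8.5 − (-2.25)² = 3.4375;  var(B) = 4 − (1.75)² = 0.9375
Cov(A,B) = -3.5 − (-2.25)(1.75) = 0.4375
var(A + B) = (1)²·3.4375 + (1)²·0.9375 + 2·(1)·(1)·0.4375 = 5.25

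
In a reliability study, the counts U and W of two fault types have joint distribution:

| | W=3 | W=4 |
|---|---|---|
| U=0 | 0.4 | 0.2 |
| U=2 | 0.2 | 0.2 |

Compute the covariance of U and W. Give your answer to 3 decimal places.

E[U] = 0.8,  E[W] = 3.4
E[UW] = 2.8
Cov(U,W) = E[UW] − E[U]E[W] = 2.8 − (0.8)(3.4) = 0.08

0.080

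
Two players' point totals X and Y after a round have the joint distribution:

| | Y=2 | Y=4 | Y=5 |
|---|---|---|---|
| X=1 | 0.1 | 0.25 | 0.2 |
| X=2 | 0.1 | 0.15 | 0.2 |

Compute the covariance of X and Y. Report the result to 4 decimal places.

E[X] = 1.45,  E[Y] = 4
E[XY] = 5.8
Cov(X,Y) = E[XY] − E[X]E[Y] = 5.8 − (1.45)(4) = 0

0.0000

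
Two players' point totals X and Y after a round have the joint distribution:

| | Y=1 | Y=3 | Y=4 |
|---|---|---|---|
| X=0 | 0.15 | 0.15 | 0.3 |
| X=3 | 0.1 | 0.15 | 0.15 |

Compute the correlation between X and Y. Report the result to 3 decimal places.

-0.051

E[X] = 1.2,  E[Y] = 2.95
E[XY] = 3.45
Cov(X,Y) = E[XY] − E[X]E[Y] = 3.45 − (1.2)(2.95) = -0.09
Var(X) = 2.16,  Var(Y) = 1.4475
ρ = -0.09 / √(2.16·1.4475) ≈ -0.051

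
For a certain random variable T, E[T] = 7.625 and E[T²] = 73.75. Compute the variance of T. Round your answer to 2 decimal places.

15.61

Var(T) = 73.75 − (7.625)² = 15.609375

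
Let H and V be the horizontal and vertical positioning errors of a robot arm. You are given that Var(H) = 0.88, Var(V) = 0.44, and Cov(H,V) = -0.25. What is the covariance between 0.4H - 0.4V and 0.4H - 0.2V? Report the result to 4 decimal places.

0.2360

Cov(0.4H - 0.4V, 0.4H - 0.2V) = (0.4)(0.4)Var(H) + (-0.4)(-0.2)Var(V) + [(0.4)(-0.2) + (-0.4)(0.4)]Cov(H,V)
= 0.16·0.88 + 0.08·0.44 + -0.24·-0.25 = 0.236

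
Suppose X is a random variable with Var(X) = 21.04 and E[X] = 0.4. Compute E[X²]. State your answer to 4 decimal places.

E[X²] = Var(X) + (E[X])² = 21.04 + (0.4)² = 21.2

21.2000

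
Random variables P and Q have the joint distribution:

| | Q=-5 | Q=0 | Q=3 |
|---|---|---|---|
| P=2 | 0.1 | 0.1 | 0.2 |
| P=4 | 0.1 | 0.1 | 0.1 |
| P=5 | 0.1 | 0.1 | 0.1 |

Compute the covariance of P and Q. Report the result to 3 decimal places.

-0.550

E[P] = 3.5,  E[Q] = -0.3
E[PQ] = -1.6
Cov(P,Q) = E[PQ] − E[P]E[Q] = -1.6 − (3.5)(-0.3) = -0.55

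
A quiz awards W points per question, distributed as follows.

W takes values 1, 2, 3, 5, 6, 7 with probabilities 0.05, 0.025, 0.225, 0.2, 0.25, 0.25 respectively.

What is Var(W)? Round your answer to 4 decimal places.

3.1744

E[W] = (1)(0.05) + (2)(0.025) + (3)(0.225) + (5)(0.2) + (6)(0.25) + (7)(0.25) = 5.025
E[W²] = (1)²(0.05) + (2)²(0.025) + (3)²(0.225) + (5)²(0.2) + (6)²(0.25) + (7)²(0.25) = 28.425
Var(W) = E[W²] − (E[W])² = 28.425 − (5.025)² = 3.174375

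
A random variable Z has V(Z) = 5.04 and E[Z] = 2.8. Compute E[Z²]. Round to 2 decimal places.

12.88

E[Z²] = V(Z) + (E[Z])² = 5.04 + (2.8)² = 12.88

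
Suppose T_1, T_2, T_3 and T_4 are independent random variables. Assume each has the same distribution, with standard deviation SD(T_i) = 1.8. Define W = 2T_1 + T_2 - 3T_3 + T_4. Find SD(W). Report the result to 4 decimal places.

var(T_i) = (1.8)² = 3.24
By independence, var(W) = (2)²var(T_1) + (1)²var(T_2) + (-3)²var(T_3) + (1)²var(T_4)
= (2)²·3.24 + (1)²·3.24 + (-3)²·3.24 + (1)²·3.24 = 48.6
SD(W) = √48.6 ≈ 6.9714

6.9714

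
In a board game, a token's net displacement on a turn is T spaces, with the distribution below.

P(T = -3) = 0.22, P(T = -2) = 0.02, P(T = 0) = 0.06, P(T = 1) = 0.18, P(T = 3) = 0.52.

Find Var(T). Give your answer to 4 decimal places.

5.8384

E[T] = (-3)(0.22) + (-2)(0.02) + (0)(0.06) + (1)(0.18) + (3)(0.52) = 1.04
E[T²] = (-3)²(0.22) + (-2)²(0.02) + (0)²(0.06) + (1)²(0.18) + (3)²(0.52) = 6.92
Var(T) = E[T²] − (E[T])² = 6.92 − (1.04)² = 5.8384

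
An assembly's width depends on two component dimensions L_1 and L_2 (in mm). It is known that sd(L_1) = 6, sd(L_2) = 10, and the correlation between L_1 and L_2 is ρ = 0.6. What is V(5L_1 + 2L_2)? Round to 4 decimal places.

2020.0000

V(L_1) = (6)² = 36;  V(L_2) = (10)² = 100
cov(L_1,L_2) = ρ·sd(L_1)·sd(L_2) = 0.6·6·10 = 36
V(5L_1 + 2L_2) = (5)²·V(L_1) + (2)²·V(L_2) + 2·(5)·(2)·cov(L_1,L_2)
= 25·36 + 4·100 + 20·36 = 2020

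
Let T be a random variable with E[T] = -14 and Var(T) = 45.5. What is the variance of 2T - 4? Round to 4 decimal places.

182.0000

Var(2T - 4) = (2)²·Var(T) = 4·45.5 = 182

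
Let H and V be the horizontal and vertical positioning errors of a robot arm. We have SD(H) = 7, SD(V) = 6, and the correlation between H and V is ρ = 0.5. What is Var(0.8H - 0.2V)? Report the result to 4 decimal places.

Var(H) = (7)² = 49;  Var(V) = (6)² = 36
Cov(H,V) = ρ·SD(H)·SD(V) = 0.5·7·6 = 21
Var(0.8H - 0.2V) = (0.8)²·Var(H) + (-0.2)²·Var(V) + 2·(0.8)·(-0.2)·Cov(H,V)
= 0.64·49 + 0.04·36 + -0.32·21 = 26.08

26.0800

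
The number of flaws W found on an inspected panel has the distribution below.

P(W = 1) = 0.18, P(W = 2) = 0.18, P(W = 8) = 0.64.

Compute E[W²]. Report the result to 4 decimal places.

E[W²] = (1)²(0.18) + (2)²(0.18) + (8)²(0.64) = 41.86

41.8600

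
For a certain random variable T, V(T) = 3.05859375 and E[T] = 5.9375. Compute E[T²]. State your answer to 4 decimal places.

38.3125

E[T²] = V(T) + (E[T])² = 3.05859375 + (5.9375)² = 38.3125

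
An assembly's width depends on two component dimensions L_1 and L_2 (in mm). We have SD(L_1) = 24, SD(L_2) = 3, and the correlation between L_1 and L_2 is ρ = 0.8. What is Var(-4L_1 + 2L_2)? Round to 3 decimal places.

Var(L_1) = (24)² = 576;  Var(L_2) = (3)² = 9
Cov(L_1,L_2) = ρ·SD(L_1)·SD(L_2) = 0.8·24·3 = 57.6
Var(-4L_1 + 2L_2) = (-4)²·Var(L_1) + (2)²·Var(L_2) + 2·(-4)·(2)·Cov(L_1,L_2)
= 16·576 + 4·9 + -16·57.6 = 8330.4

8330.400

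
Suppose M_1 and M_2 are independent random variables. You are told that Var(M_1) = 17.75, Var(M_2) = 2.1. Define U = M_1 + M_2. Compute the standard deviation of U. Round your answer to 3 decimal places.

4.455

By independence, Var(U) = (1)²Var(M_1) + (1)²Var(M_2)
= (1)²·17.75 + (1)²·2.1 = 19.85
SD(U) = √19.85 ≈ 4.455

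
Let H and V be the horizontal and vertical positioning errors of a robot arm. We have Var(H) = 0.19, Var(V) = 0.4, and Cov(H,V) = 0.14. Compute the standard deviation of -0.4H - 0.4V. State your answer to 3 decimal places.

Var(-0.4H - 0.4V) = (-0.4)²·Var(H) + (-0.4)²·Var(V) + 2·(-0.4)·(-0.4)·Cov(H,V)
= 0.16·0.19 + 0.16·0.4 + 0.32·0.14 = 0.1392
SD(-0.4H - 0.4V) = √0.1392 ≈ 0.373

0.373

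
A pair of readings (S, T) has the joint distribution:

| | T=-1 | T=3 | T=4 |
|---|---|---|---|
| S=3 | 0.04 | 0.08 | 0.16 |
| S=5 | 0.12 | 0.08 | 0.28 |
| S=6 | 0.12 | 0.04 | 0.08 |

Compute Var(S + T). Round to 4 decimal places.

4.7136

E[S] = 4.68,  E[T] = 2.4,  E[ST] = 10.64
Var(S) = 23.16 − (4.68)² = 1.2576;  Var(T) = 10.4 − (2.4)² = 4.64
Cov(S,T) = 10.64 − (4.68)(2.4) = -0.592
Var(S + T) = (1)²·1.2576 + (1)²·4.64 + 2·(1)·(1)·-0.592 = 4.7136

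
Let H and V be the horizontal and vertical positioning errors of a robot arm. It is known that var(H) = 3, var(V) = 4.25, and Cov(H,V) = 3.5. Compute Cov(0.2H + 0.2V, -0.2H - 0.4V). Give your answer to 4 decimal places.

-0.8800

Cov(0.2H + 0.2V, -0.2H - 0.4V) = (0.2)(-0.2)var(H) + (0.2)(-0.4)var(V) + [(0.2)(-0.4) + (0.2)(-0.2)]Cov(H,V)
= -0.04·3 + -0.08·4.25 + -0.12·3.5 = -0.88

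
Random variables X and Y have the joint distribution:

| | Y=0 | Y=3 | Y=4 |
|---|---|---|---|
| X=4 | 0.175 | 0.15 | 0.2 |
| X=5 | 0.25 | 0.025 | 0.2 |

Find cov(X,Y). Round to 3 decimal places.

E[X] = 4.475,  E[Y] = 2.125
E[XY] = 9.375
cov(X,Y) = E[XY] − E[X]E[Y] = 9.375 − (4.475)(2.125) = -0.134375

-0.134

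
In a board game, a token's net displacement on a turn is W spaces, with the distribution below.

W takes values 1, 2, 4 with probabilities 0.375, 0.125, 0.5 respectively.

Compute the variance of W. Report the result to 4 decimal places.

1.9844

E[W] = (1)(0.375) + (2)(0.125) + (4)(0.5) = 2.625
E[W²] = (1)²(0.375) + (2)²(0.125) + (4)²(0.5) = 8.875
var(W) = E[W²] − (E[W])² = 8.875 − (2.625)² = 1.984375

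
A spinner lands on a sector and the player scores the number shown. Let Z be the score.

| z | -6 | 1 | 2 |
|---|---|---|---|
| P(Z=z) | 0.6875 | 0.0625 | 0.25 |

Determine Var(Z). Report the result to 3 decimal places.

E[Z] = (-6)(0.6875) + (1)(0.0625) + (2)(0.25) = -3.5625
E[Z²] = (-6)²(0.6875) + (1)²(0.0625) + (2)²(0.25) = 25.8125
Var(Z) = E[Z²] − (E[Z])² = 25.8125 − (-3.5625)² = 13.12109375

13.121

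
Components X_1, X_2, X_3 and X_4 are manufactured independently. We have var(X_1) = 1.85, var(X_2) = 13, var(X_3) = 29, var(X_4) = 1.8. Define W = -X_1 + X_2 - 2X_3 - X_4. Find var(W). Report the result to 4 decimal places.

132.6500

By independence, var(W) = (-1)²var(X_1) + (1)²var(X_2) + (-2)²var(X_3) + (-1)²var(X_4)
= (-1)²·1.85 + (1)²·13 + (-2)²·29 + (-1)²·1.8 = 132.65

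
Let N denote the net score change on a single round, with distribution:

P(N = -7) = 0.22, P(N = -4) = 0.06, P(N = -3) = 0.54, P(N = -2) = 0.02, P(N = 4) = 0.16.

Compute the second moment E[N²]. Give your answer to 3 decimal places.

19.240

E[N²] = (-7)²(0.22) + (-4)²(0.06) + (-3)²(0.54) + (-2)²(0.02) + (4)²(0.16) = 19.24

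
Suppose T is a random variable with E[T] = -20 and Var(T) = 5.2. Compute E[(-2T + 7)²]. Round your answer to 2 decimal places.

E[-2T + 7] = -2·-20 + 7 = 47
Var(-2T + 7) = (-2)²·5.2 = 20.8
E[(-2T + 7)²] = Var((-2T + 7)) + (E[(-2T + 7)])² = 20.8 + (47)² = 2229.8

2229.80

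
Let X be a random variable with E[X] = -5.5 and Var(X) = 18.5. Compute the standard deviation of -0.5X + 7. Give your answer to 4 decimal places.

2.1506

Var(-0.5X + 7) = (-0.5)²·18.5 = 4.625
SD(-0.5X + 7) = √4.625 ≈ 2.1506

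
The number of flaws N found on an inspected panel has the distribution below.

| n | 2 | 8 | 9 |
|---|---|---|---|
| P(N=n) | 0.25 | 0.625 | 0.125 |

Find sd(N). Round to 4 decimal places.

E[N] = (2)(0.25) + (8)(0.625) + (9)(0.125) = 6.625
E[N²] = (2)²(0.25) + (8)²(0.625) + (9)²(0.125) = 51.125
Var(N) = E[N²] − (E[N])² = 51.125 − (6.625)² = 7.234375
sd(N) = √7.234375 ≈ 2.6897

2.6897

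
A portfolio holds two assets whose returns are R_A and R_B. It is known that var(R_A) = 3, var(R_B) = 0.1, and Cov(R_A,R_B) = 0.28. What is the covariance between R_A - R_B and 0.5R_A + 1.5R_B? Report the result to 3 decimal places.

1.630

Cov(R_A - R_B, 0.5R_A + 1.5R_B) = (1)(0.5)var(R_A) + (-1)(1.5)var(R_B) + [(1)(1.5) + (-1)(0.5)]Cov(R_A,R_B)
= 0.5·3 + -1.5·0.1 + 1·0.28 = 1.63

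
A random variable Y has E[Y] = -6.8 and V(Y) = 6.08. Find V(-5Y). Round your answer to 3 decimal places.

V(-5Y) = (-5)²·V(Y) = 25·6.08 = 152

152.000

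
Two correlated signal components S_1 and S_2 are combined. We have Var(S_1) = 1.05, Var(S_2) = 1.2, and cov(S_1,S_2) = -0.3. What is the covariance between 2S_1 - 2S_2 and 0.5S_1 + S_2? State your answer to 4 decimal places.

cov(2S_1 - 2S_2, 0.5S_1 + S_2) = (2)(0.5)Var(S_1) + (-2)(1)Var(S_2) + [(2)(1) + (-2)(0.5)]cov(S_1,S_2)
= 1·1.05 + -2·1.2 + 1·-0.3 = -1.65

-1.6500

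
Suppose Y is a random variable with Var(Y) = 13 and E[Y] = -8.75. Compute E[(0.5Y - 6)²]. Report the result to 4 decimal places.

110.8906

E[0.5Y - 6] = 0.5·-8.75 − 6 = -10.375
Var(0.5Y - 6) = (0.5)²·13 = 3.25
E[(0.5Y - 6)²] = Var((0.5Y - 6)) + (E[(0.5Y - 6)])² = 3.25 + (-10.375)² = 110.890625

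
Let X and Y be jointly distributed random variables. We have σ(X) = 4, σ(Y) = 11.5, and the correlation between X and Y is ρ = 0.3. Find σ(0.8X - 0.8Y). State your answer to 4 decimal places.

8.7873

Var(X) = (4)² = 16;  Var(Y) = (11.5)² = 132.25
Cov(X,Y) = ρ·σ(X)·σ(Y) = 0.3·4·11.5 = 13.8
Var(0.8X - 0.8Y) = (0.8)²·Var(X) + (-0.8)²·Var(Y) + 2·(0.8)·(-0.8)·Cov(X,Y)
= 0.64·16 + 0.64·132.25 + -1.28·13.8 = 77.216
σ(0.8X - 0.8Y) = √77.216 ≈ 8.7873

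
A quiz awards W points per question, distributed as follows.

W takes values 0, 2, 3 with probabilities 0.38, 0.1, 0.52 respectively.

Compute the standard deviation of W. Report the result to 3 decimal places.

E[W] = (0)(0.38) + (2)(0.1) + (3)(0.52) = 1.76
E[W²] = (0)²(0.38) + (2)²(0.1) + (3)²(0.52) = 5.08
Var(W) = E[W²] − (E[W])² = 5.08 − (1.76)² = 1.9824
SD(W) = √1.9824 ≈ 1.408

1.408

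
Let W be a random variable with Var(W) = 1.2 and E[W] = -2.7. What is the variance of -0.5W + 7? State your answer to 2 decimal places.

Var(-0.5W + 7) = (-0.5)²·Var(W) = 0.25·1.2 = 0.3

0.30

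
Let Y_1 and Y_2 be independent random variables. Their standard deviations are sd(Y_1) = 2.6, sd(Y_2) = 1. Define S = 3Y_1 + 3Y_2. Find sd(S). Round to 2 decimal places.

V(Y_1) = 6.76, V(Y_2) = 1
By independence, V(S) = (3)²V(Y_1) + (3)²V(Y_2)
= (3)²·6.76 + (3)²·1 = 69.84
sd(S) = √69.84 ≈ 8.36

8.36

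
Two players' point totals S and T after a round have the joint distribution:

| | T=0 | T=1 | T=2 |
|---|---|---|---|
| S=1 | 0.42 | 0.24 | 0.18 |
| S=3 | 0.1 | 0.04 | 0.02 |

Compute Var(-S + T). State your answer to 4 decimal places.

1.2704

E[S] = 1.32,  E[T] = 0.68,  E[ST] = 0.84
Var(S) = 2.28 − (1.32)² = 0.5376;  Var(T) = 1.08 − (0.68)² = 0.6176
Cov(S,T) = 0.84 − (1.32)(0.68) = -0.0576
Var(-S + T) = (-1)²·0.5376 + (1)²·0.6176 + 2·(-1)·(1)·-0.0576 = 1.2704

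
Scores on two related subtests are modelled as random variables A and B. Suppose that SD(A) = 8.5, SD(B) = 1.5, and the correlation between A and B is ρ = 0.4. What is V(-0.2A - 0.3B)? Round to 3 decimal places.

V(A) = (8.5)² = 72.25;  V(B) = (1.5)² = 2.25
Cov(A,B) = ρ·SD(A)·SD(B) = 0.4·8.5·1.5 = 5.1
V(-0.2A - 0.3B) = (-0.2)²·V(A) + (-0.3)²·V(B) + 2·(-0.2)·(-0.3)·Cov(A,B)
= 0.04·72.25 + 0.09·2.25 + 0.12·5.1 = 3.7045

3.705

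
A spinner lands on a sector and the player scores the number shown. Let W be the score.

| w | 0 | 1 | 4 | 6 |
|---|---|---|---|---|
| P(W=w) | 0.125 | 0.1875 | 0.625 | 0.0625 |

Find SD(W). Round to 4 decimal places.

E[W] = (0)(0.125) + (1)(0.1875) + (4)(0.625) + (6)(0.0625) = 3.0625
E[W²] = (0)²(0.125) + (1)²(0.1875) + (4)²(0.625) + (6)²(0.0625) = 12.4375
Var(W) = E[W²] − (E[W])² = 12.4375 − (3.0625)² = 3.05859375
SD(W) = √3.05859375 ≈ 1.7489

1.7489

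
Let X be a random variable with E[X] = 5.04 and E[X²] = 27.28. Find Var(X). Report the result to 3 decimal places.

1.878

Var(X) = 27.28 − (5.04)² = 1.8784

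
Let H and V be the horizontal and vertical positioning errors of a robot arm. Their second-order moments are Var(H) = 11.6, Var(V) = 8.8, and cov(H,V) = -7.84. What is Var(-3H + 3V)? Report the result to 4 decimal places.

Var(-3H + 3V) = (-3)²·Var(H) + (3)²·Var(V) + 2·(-3)·(3)·cov(H,V)
= 9·11.6 + 9·8.8 + -18·-7.84 = 324.72

324.7200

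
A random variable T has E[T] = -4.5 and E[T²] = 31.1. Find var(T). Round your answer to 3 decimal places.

10.850

var(T) = 31.1 − (-4.5)² = 10.85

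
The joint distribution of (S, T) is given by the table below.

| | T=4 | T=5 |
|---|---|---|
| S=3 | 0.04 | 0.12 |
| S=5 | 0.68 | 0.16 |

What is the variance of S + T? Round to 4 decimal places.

E[S] = 4.68,  E[T] = 4.28,  E[ST] = 19.88
Var(S) = 22.44 − (4.68)² = 0.5376;  Var(T) = 18.52 − (4.28)² = 0.2016
Cov(S,T) = 19.88 − (4.68)(4.28) = -0.1504
Var(S + T) = (1)²·0.5376 + (1)²·0.2016 + 2·(1)·(1)·-0.1504 = 0.4384

0.4384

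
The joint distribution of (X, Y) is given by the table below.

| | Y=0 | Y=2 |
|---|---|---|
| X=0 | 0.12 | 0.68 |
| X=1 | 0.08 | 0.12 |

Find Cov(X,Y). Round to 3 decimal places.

E[X] = 0.2,  E[Y] = 1.6
E[XY] = 0.24
Cov(X,Y) = E[XY] − E[X]E[Y] = 0.24 − (0.2)(1.6) = -0.08

-0.080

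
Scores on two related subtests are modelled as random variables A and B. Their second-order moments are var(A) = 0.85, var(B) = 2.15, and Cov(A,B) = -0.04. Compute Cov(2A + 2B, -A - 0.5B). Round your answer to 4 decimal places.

-3.7300

Cov(2A + 2B, -A - 0.5B) = (2)(-1)var(A) + (2)(-0.5)var(B) + [(2)(-0.5) + (2)(-1)]Cov(A,B)
= -2·0.85 + -1·2.15 + -3·-0.04 = -3.73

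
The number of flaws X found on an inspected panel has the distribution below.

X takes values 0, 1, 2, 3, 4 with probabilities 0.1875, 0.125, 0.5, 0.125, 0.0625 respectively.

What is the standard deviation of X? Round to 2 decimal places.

E[X] = (0)(0.1875) + (1)(0.125) + (2)(0.5) + (3)(0.125) + (4)(0.0625) = 1.75
E[X²] = (0)²(0.1875) + (1)²(0.125) + (2)²(0.5) + (3)²(0.125) + (4)²(0.0625) = 4.25
V(X) = E[X²] − (E[X])² = 4.25 − (1.75)² = 1.1875
sd(X) = √1.1875 ≈ 1.09

1.09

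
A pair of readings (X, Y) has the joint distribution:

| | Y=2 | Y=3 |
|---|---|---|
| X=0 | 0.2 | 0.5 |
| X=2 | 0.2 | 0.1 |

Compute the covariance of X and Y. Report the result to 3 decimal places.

E[X] = 0.6,  E[Y] = 2.6
E[XY] = 1.4
Cov(X,Y) = E[XY] − E[X]E[Y] = 1.4 − (0.6)(2.6) = -0.16

-0.160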